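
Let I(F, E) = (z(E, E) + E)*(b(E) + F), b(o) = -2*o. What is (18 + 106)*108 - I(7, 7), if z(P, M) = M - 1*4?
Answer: 13462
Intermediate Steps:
z(P, M) = -4 + M (z(P, M) = M - 4 = -4 + M)
I(F, E) = (-4 + 2*E)*(F - 2*E) (I(F, E) = ((-4 + E) + E)*(-2*E + F) = (-4 + 2*E)*(F - 2*E))
(18 + 106)*108 - I(7, 7) = (18 + 106)*108 - (-4*7 - 4*7**2 + 8*7 + 2*7*7) = 124*108 - (-28 - 4*49 + 56 + 98) = 13392 - (-28 - 196 + 56 + 98) = 13392 - 1*(-70) = 13392 + 70 = 13462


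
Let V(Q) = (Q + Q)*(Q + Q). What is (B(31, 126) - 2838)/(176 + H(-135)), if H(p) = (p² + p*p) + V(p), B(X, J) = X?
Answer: -2807/109526 ≈ -0.025629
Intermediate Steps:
V(Q) = 4*Q² (V(Q) = (2*Q)*(2*Q) = 4*Q²)
H(p) = 6*p² (H(p) = (p² + p*p) + 4*p² = (p² + p²) + 4*p² = 2*p² + 4*p² = 6*p²)
(B(31, 126) - 2838)/(176 + H(-135)) = (31 - 2838)/(176 + 6*(-135)²) = -2807/(176 + 6*18225) = -2807/(176 + 109350) = -2807/109526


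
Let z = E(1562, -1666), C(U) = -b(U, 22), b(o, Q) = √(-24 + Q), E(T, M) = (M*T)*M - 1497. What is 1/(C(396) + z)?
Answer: I/(√2 + 4335416975*I) ≈ 2.3066e-10 + 7.5241e-20*I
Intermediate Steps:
E(T, M) = -1497 + T*M² (E(T, M) = T*M² - 1497 = -1497 + T*M²)
C(U) = -I*√2 (C(U) = -√(-24 + 22) = -√(-2) = -I*√2)
z = 4335416975 (z = -1497 + 1562*(-1666)² = -1497 + 1562*2775556 = -1497 + 4335418472 = 4335416975)
1/(C(396) + z) = 1/(-I*√2 + 4335416975) = 1/(4335416975 - I*√2)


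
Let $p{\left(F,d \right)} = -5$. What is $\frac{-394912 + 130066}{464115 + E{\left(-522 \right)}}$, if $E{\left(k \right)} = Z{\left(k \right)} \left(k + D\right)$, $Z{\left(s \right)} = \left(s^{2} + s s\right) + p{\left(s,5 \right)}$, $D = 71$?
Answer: $\frac{132423}{122657099} \approx 0.0010796$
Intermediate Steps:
$Z{\left(s \right)} = -5 + 2 s^{2}$ ($Z{\left(s \right)} = \left(s^{2} + s s\right) - 5 = \left(s^{2} + s^{2}\right) - 5 = 2 s^{2} - 5 = -5 + 2 s^{2}$)
$E{\left(k \right)} = \left(-5 + 2 k^{2}\right) \left(71 + k\right)$ ($E{\left(k \right)} = \left(-5 + 2 k^{2}\right) \left(k + 71\right) = \left(-5 + 2 k^{2}\right) \left(71 + k\right)$)
$\frac{-394912 + 130066}{464115 + E{\left(-522 \right)}} = \frac{-394912 + 130066}{464115 + \left(-5 + 2 \left(-522\right)^{2}\right) \left(71 - 522\right)} = - \frac{264846}{464115 + \left(-5 + 2 \cdot 272484\right) \left(-451\right)} = - \frac{264846}{464115 + \left(-5 + 544968\right) \left(-451\right)} = - \frac{264846}{464115 + 544963 \left(-451\right)} = - \frac{264846}{464115 - 245778313} = - \frac{264846}{-245314198} = \left(-264846\right) \left(- \frac{1}{245314198}\right) = \frac{132423}{122657099}$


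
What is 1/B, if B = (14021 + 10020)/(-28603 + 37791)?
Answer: 9188/24041 ≈ 0.38218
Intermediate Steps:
B = 24041/9188 ≈ 2.6166
1/B = 1/(24041/9188) = 9188/24041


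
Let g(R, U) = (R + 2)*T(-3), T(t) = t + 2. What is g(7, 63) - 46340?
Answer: -46349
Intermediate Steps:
T(t) = 2 + t
g(R, U) = -2 - R (g(R, U) = (R + 2)*(2 - 3) = (2 + R)*(-1) = -2 - R)
g(7, 63) - 46340 = (-2 - 1*7) - 46340 = (-2 - 7) - 46340 = -9 - 46340 = -46349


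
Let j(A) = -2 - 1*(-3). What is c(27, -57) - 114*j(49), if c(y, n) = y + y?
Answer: -60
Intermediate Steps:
c(y, n) = 2*y
j(A) = 1 (j(A) = -2 + 3 = 1)
c(27, -57) - 114*j(49) = 2*27 - 114 = 54 - 1*114 = 54 - 114 = -60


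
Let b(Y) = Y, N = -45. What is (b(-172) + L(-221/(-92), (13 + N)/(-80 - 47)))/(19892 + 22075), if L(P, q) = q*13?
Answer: -21428/5329809 ≈ -0.0040204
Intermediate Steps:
L(P, q) = 13*q
(b(-172) + L(-221/(-92), (13 + N)/(-80 - 47)))/(19892 + 22075) = (-172 + 13*((13 - 45)/(-80 - 47)))/(19892 + 22075) = (-172 + 13*(-32/(-127)))/41967 = (-172 + 13*(-32*(-1/127)))*(1/41967) = (-172 + 13*(32/127))*(1/41967) = (-172 + 416/127)*(1/41967) = -21428/127*1/41967 = -21428/5329809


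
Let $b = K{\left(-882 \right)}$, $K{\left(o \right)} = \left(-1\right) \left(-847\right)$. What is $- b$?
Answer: $-847$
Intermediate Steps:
$K{\left(o \right)} = 847$
$b = 847$
$- b = \left(-1\right) 847 = -847$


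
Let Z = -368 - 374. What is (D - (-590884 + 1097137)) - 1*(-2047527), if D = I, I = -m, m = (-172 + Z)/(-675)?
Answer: 1040359036/675 ≈ 1.5413e+6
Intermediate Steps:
Z = -742
m = 914/675 (m = (-172 - 742)/(-675) = -1/675*(-914) = 914/675 ≈ 1.3541)
I = -914/675 (I = -1*914/675 = -914/675 ≈ -1.3541)
D = -914/675 ≈ -1.3541
(D - (-590884 + 1097137)) - 1*(-2047527) = (-914/675 - (-590884 + 1097137)) - 1*(-2047527) = (-914/675 - 1*506253) + 2047527 = (-914/675 - 506253) + 2047527 = -341721689/675 + 2047527 = 1040359036/675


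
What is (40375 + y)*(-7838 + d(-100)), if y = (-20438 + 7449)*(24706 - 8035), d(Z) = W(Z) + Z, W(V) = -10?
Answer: 1720735991312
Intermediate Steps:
d(Z) = -10 + Z
y = -216539619 (y = -12989*16671 = -216539619)
(40375 + y)*(-7838 + d(-100)) = (40375 - 216539619)*(-7838 + (-10 - 100)) = -216499244*(-7838 - 110) = -216499244*(-7948) = 1720735991312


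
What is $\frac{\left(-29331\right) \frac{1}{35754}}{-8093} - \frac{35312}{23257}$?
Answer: $- \frac{3405698846999}{2243192862118} \approx -1.5182$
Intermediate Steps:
$\frac{\left(-29331\right) \frac{1}{35754}}{-8093} - \frac{35312}{23257} = \left(-29331\right) \frac{1}{35754} \left(- \frac{1}{8093}\right) - \frac{35312}{23257} = \left(- \frac{9777}{11918}\right) \left(- \frac{1}{8093}\right) - \frac{35312}{23257} = \frac{9777}{96452374} - \frac{35312}{23257} = - \frac{3405698846999}{2243192862118}$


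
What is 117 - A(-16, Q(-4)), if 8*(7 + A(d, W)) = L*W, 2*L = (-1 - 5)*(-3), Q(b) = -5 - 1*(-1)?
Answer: 257/2 ≈ 128.50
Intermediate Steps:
Q(b) = -4 (Q(b) = -5 + 1 = -4)
L = 9 (L = ((-1 - 5)*(-3))/2 = (-6*(-3))/2 = (1/2)*18 = 9)
A(d, W) = -7 + 9*W/8 (A(d, W) = -7 + (9*W)/8 = -7 + 9*W/8)
117 - A(-16, Q(-4)) = 117 - (-7 + (9/8)*(-4)) = 117 - (-7 - 9/2) = 117 - 1*(-23/2) = 117 + 23/2 = 257/2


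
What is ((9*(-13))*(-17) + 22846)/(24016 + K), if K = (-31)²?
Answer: 24835/24977 ≈ 0.99432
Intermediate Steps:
K = 961
((9*(-13))*(-17) + 22846)/(24016 + K) = ((9*(-13))*(-17) + 22846)/(24016 + 961) = (-117*(-17) + 22846)/24977 = (1989 + 22846)*(1/24977) = 24835*(1/24977) = 24835/24977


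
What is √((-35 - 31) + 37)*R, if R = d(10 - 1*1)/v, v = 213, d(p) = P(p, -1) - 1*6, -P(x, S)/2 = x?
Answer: -8*I*√29/71 ≈ -0.60678*I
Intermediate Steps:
P(x, S) = -2*x
d(p) = -6 - 2*p (d(p) = -2*p - 1*6 = -2*p - 6 = -6 - 2*p)
R = -8/71 (R = (-6 - 2*(10 - 1*1))/213 = (-6 - 2*(10 - 1))*(1/213) = (-6 - 2*9)*(1/213) = (-6 - 18)*(1/213) = -24*1/213 = -8/71 ≈ -0.11268)
√((-35 - 31) + 37)*R = √((-35 - 31) + 37)*(-8/71) = √(-66 + 37)*(-8/71) = √(-29)*(-8/71) = (I*√29)*(-8/71) = -8*I*√29/71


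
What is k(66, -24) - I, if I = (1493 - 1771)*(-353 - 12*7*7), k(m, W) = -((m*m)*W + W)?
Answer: -157030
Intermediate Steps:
k(m, W) = -W - W*m² (k(m, W) = -(m²*W + W) = -(W*m² + W) = -(W + W*m²) = -W - W*m²)
I = 261598 (I = -278*(-353 - 84*7) = -278*(-353 - 588) = -278*(-941) = 261598)
k(66, -24) - I = -1*(-24)*(1 + 66²) - 1*261598 = -1*(-24)*(1 + 4356) - 261598 = -1*(-24)*4357 - 261598 = 104568 - 261598 = -157030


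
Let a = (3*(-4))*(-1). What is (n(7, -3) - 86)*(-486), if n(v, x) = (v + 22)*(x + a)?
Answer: -85050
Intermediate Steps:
a = 12 (a = -12*(-1) = 12)
n(v, x) = (12 + x)*(22 + v) (n(v, x) = (v + 22)*(x + 12) = (22 + v)*(12 + x) = (12 + x)*(22 + v))
(n(7, -3) - 86)*(-486) = ((264 + 12*7 + 22*(-3) + 7*(-3)) - 86)*(-486) = ((264 + 84 - 66 - 21) - 86)*(-486) = (261 - 86)*(-486) = 175*(-486) = -85050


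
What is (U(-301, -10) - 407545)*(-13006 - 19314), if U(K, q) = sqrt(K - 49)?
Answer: 13171854400 - 161600*I*sqrt(14) ≈ 1.3172e+10 - 6.0465e+5*I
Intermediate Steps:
U(K, q) = sqrt(-49 + K)
(U(-301, -10) - 407545)*(-13006 - 19314) = (sqrt(-49 - 301) - 407545)*(-13006 - 19314) = (sqrt(-350) - 407545)*(-32320) = (5*I*sqrt(14) - 407545)*(-32320) = (-407545 + 5*I*sqrt(14))*(-32320) = 13171854400 - 161600*I*sqrt(14)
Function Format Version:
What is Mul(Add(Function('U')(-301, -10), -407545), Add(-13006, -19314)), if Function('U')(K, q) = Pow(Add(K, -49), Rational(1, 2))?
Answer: Add(13171854400, Mul(-161600, I, Pow(14, Rational(1, 2)))) ≈ Add(1.3172e+10, Mul(-6.0465e+5, I))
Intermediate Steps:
Function('U')(K, q) = Pow(Add(-49, K), Rational(1, 2))
Mul(Add(Function('U')(-301, -10), -407545), Add(-13006, -19314)) = Mul(Add(Pow(Add(-49, -301), Rational(1, 2)), -407545), Add(-13006, -19314)) = Mul(Add(Pow(-350, Rational(1, 2)), -407545), -32320) = Mul(Add(Mul(5, I, Pow(14, Rational(1, 2))), -407545), -32320) = Mul(Add(-407545, Mul(5, I, Pow(14, Rational(1, 2)))), -32320) = Add(13171854400, Mul(-161600, I, Pow(14, Rational(1, 2))))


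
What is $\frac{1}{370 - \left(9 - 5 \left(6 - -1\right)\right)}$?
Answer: $\frac{1}{396} \approx 0.0025253$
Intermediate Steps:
$\frac{1}{370 - \left(9 - 5 \left(6 - -1\right)\right)} = \frac{1}{370 - \left(9 - 5 \left(6 + 1\right)\right)} = \frac{1}{370 + \left(-9 + 5 \cdot 7\right)} = \frac{1}{370 + \left(-9 + 35\right)} = \frac{1}{370 + 26} = \frac{1}{396}$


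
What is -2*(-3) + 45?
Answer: 51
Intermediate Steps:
-2*(-3) + 45 = 6 + 45 = 51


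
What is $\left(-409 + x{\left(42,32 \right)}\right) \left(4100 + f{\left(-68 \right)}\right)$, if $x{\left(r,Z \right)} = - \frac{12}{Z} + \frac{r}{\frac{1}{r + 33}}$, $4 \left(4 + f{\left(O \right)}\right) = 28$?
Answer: $\frac{89958275}{8} \approx 1.1245 \cdot 10^{7}$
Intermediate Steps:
$f{\left(O \right)} = 3$ ($f{\left(O \right)} = -4 + \frac{1}{4} \cdot 28 = -4 + 7 = 3$)
$x{\left(r,Z \right)} = - \frac{12}{Z} + r \left(33 + r\right)$ ($x{\left(r,Z \right)} = - \frac{12}{Z} + \frac{r}{\frac{1}{33 + r}} = - \frac{12}{Z} + r \left(33 + r\right)$)
$\left(-409 + x{\left(42,32 \right)}\right) \left(4100 + f{\left(-68 \right)}\right) = \left(-409 + \frac{-12 + 32 \cdot 42 \left(33 + 42\right)}{32}\right) \left(4100 + 3\right) = \left(-409 + \frac{-12 + 32 \cdot 42 \cdot 75}{32}\right) 4103 = \left(-409 + \frac{-12 + 100800}{32}\right) 4103 = \left(-409 + \frac{1}{32} \cdot 100788\right) 4103 = \left(-409 + \frac{25197}{8}\right) 4103 = \frac{21925}{8} \cdot 4103 = \frac{89958275}{8}$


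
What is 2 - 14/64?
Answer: 57/32 ≈ 1.7813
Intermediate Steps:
2 - 14/64 = 2 + (1/64)*(-14) = 2 - 7/32 = 57/32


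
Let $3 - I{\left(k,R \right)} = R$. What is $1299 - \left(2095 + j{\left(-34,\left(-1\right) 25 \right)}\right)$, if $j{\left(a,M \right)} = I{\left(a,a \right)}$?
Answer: $-833$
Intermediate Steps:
$I{\left(k,R \right)} = 3 - R$
$j{\left(a,M \right)} = 3 - a$
$1299 - \left(2095 + j{\left(-34,\left(-1\right) 25 \right)}\right) = 1299 - \left(2095 + \left(3 - -34\right)\right) = 1299 - \left(2095 + \left(3 + 34\right)\right) = 1299 - \left(2095 + 37\right) = 1299 - 2132 = -833$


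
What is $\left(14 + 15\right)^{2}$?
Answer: $841$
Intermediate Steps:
$\left(14 + 15\right)^{2} = 29^{2} = 841$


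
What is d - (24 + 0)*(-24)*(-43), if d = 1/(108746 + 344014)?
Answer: -11213959679/452760 ≈ -24768.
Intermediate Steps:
d = 1/452760 ≈ 2.2087e-6
d - (24 + 0)*(-24)*(-43) = 1/452760 - (24 + 0)*(-24)*(-43) = 1/452760 - 24*(-24)*(-43) = 1/452760 - (-576)*(-43) = 1/452760 - 1*24768 = 1/452760 - 24768 = -11213959679/452760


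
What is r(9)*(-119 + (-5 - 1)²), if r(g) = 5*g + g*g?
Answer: -10458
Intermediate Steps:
r(g) = g² + 5*g (r(g) = 5*g + g² = g² + 5*g)
r(9)*(-119 + (-5 - 1)²) = (9*(5 + 9))*(-119 + (-5 - 1)²) = (9*14)*(-119 + (-6)²) = 126*(-119 + 36) = 126*(-83) = -10458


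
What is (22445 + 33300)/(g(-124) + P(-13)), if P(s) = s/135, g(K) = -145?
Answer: -7525575/19588 ≈ -384.19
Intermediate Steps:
P(s) = s/135 (P(s) = s*(1/135) = s/135)
(22445 + 33300)/(g(-124) + P(-13)) = (22445 + 33300)/(-145 + (1/135)*(-13)) = 55745/(-145 - 13/135) = 55745/(-19588/135) = 55745*(-135/19588) = -7525575/19588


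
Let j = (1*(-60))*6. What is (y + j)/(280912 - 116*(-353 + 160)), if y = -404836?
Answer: -101299/75825 ≈ -1.3360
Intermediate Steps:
j = -360 (j = -60*6 = -360)
(y + j)/(280912 - 116*(-353 + 160)) = (-404836 - 360)/(280912 - 116*(-353 + 160)) = -405196/(280912 - 116*(-193)) = -405196/(280912 + 22388) = -405196/303300 = -405196*1/303300 = -101299/75825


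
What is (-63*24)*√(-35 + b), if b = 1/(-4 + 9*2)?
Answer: -108*I*√6846 ≈ -8936.0*I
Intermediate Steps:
b = 1/14 (b = 1/(-4 + 18) = 1/14 ≈ 0.071429)
(-63*24)*√(-35 + b) = (-63*24)*√(-35 + 1/14) = -108*I*√6846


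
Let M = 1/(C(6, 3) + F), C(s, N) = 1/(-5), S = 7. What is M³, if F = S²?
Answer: 125/14526784 ≈ 8.6048e-6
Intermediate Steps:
C(s, N) = -⅕
F = 49 (F = 7² = 49)
M = 5/244 (M = 1/(-⅕ + 49) = 1/(244/5) = 5/244 ≈ 0.020492)
M³ = (5/244)³ = 125/14526784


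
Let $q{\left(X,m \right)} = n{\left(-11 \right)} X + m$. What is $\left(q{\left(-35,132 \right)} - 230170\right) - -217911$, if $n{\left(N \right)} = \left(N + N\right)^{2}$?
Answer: $-29067$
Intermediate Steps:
$n{\left(N \right)} = 4 N^{2}$ ($n{\left(N \right)} = \left(2 N\right)^{2} = 4 N^{2}$)
$q{\left(X,m \right)} = m + 484 X$ ($q{\left(X,m \right)} = 4 \left(-11\right)^{2} X + m = 4 \cdot 121 X + m = 484 X + m = m + 484 X$)
$\left(q{\left(-35,132 \right)} - 230170\right) - -217911 = \left(\left(132 + 484 \left(-35\right)\right) - 230170\right) - -217911 = \left(\left(132 - 16940\right) - 230170\right) + 217911 = \left(-16808 - 230170\right) + 217911 = -246978 + 217911 = -29067$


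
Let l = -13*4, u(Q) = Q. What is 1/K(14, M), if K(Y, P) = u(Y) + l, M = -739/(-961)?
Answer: -1/38 ≈ -0.026316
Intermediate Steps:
l = -52
M = 739/961 (M = -739*(-1/961) = 739/961 ≈ 0.76899)
K(Y, P) = -52 + Y (K(Y, P) = Y - 52 = -52 + Y)
1/K(14, M) = 1/(-52 + 14) = 1/(-38) = -1/38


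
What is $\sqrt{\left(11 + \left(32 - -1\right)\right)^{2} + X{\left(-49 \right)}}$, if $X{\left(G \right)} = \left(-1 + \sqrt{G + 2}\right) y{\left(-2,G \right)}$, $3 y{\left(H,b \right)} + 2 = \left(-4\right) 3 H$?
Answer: $\frac{\sqrt{17358 + 66 i \sqrt{47}}}{3} \approx 43.92 + 0.57234 i$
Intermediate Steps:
$y{\left(H,b \right)} = - \frac{2}{3} - 4 H$ ($y{\left(H,b \right)} = - \frac{2}{3} + \frac{\left(-4\right) 3 H}{3} = - \frac{2}{3} + \frac{\left(-12\right) H}{3} = - \frac{2}{3} - 4 H$)
$X{\left(G \right)} = - \frac{22}{3} + \frac{22 \sqrt{2 + G}}{3}$ ($X{\left(G \right)} = \left(-1 + \sqrt{G + 2}\right) \left(- \frac{2}{3} - -8\right) = \left(-1 + \sqrt{2 + G}\right) \left(- \frac{2}{3} + 8\right) = \left(-1 + \sqrt{2 + G}\right) \frac{22}{3} = - \frac{22}{3} + \frac{22 \sqrt{2 + G}}{3}$)
$\sqrt{\left(11 + \left(32 - -1\right)\right)^{2} + X{\left(-49 \right)}} = \sqrt{\left(11 + \left(32 - -1\right)\right)^{2} - \left(\frac{22}{3} - \frac{22 \sqrt{2 - 49}}{3}\right)} = \sqrt{\left(11 + \left(32 + 1\right)\right)^{2} - \left(\frac{22}{3} - \frac{22 \sqrt{-47}}{3}\right)} = \sqrt{\left(11 + 33\right)^{2} - \left(\frac{22}{3} - \frac{22 i \sqrt{47}}{3}\right)} = \sqrt{44^{2} - \left(\frac{22}{3} - \frac{22 i \sqrt{47}}{3}\right)} = \sqrt{1936 - \left(\frac{22}{3} - \frac{22 i \sqrt{47}}{3}\right)} = \sqrt{\frac{5786}{3} + \frac{22 i \sqrt{47}}{3}}$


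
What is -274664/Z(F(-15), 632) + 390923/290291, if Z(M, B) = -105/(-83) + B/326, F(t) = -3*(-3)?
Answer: -1078683875877907/12582082813 ≈ -85732.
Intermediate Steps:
F(t) = 9
Z(M, B) = 105/83 + B/326 (Z(M, B) = -105*(-1/83) + B*(1/326) = 105/83 + B/326)
-274664/Z(F(-15), 632) + 390923/290291 = -274664/(105/83 + (1/326)*632) + 390923/290291 = -274664/(105/83 + 316/163) + 390923*(1/290291) = -274664/43343/13529 + 390923/290291 = -274664*13529/43343 + 390923/290291 = -3715929256/43343 + 390923/290291 = -1078683875877907/12582082813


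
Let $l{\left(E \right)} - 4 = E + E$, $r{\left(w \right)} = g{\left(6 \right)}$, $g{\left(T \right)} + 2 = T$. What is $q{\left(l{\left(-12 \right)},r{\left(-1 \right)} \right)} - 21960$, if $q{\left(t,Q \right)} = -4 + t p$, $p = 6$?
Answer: $-22084$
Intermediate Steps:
$g{\left(T \right)} = -2 + T$
$r{\left(w \right)} = 4$ ($r{\left(w \right)} = -2 + 6 = 4$)
$l{\left(E \right)} = 4 + 2 E$ ($l{\left(E \right)} = 4 + \left(E + E\right) = 4 + 2 E$)
$q{\left(t,Q \right)} = -4 + 6 t$ ($q{\left(t,Q \right)} = -4 + t 6 = -4 + 6 t$)
$q{\left(l{\left(-12 \right)},r{\left(-1 \right)} \right)} - 21960 = \left(-4 + 6 \left(4 + 2 \left(-12\right)\right)\right) - 21960 = \left(-4 + 6 \left(4 - 24\right)\right) - 21960 = \left(-4 + 6 \left(-20\right)\right) - 21960 = \left(-4 - 120\right) - 21960 = -124 - 21960 = -22084$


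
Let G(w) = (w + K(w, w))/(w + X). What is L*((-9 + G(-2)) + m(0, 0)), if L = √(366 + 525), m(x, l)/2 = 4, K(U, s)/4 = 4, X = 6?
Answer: 45*√11/2 ≈ 74.624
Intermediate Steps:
K(U, s) = 16 (K(U, s) = 4*4 = 16)
m(x, l) = 8 (m(x, l) = 2*4 = 8)
G(w) = (16 + w)/(6 + w) (G(w) = (w + 16)/(w + 6) = (16 + w)/(6 + w))
L = 9*√11 (L = √891 = 9*√11 ≈ 29.850)
L*((-9 + G(-2)) + m(0, 0)) = (9*√11)*((-9 + (16 - 2)/(6 - 2)) + 8) = (9*√11)*((-9 + 14/4) + 8) = (9*√11)*((-9 + (¼)*14) + 8) = (9*√11)*((-9 + 7/2) + 8) = (9*√11)*(-11/2 + 8) = (9*√11)*(5/2) = 45*√11/2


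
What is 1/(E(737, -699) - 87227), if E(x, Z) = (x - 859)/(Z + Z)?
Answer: -699/60971612 ≈ -1.1464e-5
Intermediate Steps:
E(x, Z) = (-859 + x)/(2*Z) (E(x, Z) = (-859 + x)/((2*Z)) = (-859 + x)*(1/(2*Z)) = (-859 + x)/(2*Z))
1/(E(737, -699) - 87227) = 1/((½)*(-859 + 737)/(-699) - 87227) = 1/((½)*(-1/699)*(-122) - 87227) = 1/(61/699 - 87227) = 1/(-60971612/699) = -699/60971612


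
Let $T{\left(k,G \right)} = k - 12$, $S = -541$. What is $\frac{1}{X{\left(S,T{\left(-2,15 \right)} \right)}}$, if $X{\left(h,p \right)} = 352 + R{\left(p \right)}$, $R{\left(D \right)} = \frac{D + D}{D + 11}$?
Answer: $\frac{3}{1084} \approx 0.0027675$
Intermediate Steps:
$R{\left(D \right)} = \frac{2 D}{11 + D}$
$T{\left(k,G \right)} = -12 + k$ ($T{\left(k,G \right)} = k - 12 = -12 + k$)
$X{\left(h,p \right)} = 352 + \frac{2 p}{11 + p}$
$\frac{1}{X{\left(S,T{\left(-2,15 \right)} \right)}} = \frac{1}{2 \frac{1}{11 - 14} \left(1936 + 177 \left(-12 - 2\right)\right)} = \frac{1}{2 \frac{1}{11 - 14} \left(1936 + 177 \left(-14\right)\right)} = \frac{1}{2 \frac{1}{-3} \left(1936 - 2478\right)} = \frac{1}{2 \left(- \frac{1}{3}\right) \left(-542\right)} = \frac{1}{\frac{1084}{3}} = \frac{3}{1084}$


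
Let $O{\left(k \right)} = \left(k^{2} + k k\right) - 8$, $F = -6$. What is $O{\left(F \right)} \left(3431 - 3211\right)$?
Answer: $14080$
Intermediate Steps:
$O{\left(k \right)} = -8 + 2 k^{2}$ ($O{\left(k \right)} = \left(k^{2} + k^{2}\right) - 8 = 2 k^{2} - 8 = -8 + 2 k^{2}$)
$O{\left(F \right)} \left(3431 - 3211\right) = \left(-8 + 2 \left(-6\right)^{2}\right) \left(3431 - 3211\right) = \left(-8 + 2 \cdot 36\right) \left(3431 - 3211\right) = \left(-8 + 72\right) 220 = 64 \cdot 220 = 14080$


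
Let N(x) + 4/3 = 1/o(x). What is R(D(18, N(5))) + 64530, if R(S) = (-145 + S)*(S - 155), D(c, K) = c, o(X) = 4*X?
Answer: 81929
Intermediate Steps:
N(x) = -4/3 + 1/(4*x)
R(S) = (-155 + S)*(-145 + S) (R(S) = (-145 + S)*(-155 + S) = (-155 + S)*(-145 + S))
R(D(18, N(5))) + 64530 = (22475 + 18² - 300*18) + 64530 = (22475 + 324 - 5400) + 64530 = 17399 + 64530 = 81929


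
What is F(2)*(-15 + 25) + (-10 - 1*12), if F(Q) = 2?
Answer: -2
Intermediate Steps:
F(2)*(-15 + 25) + (-10 - 1*12) = 2*(-15 + 25) + (-10 - 1*12) = 2*10 + (-10 - 12) = 20 - 22 = -2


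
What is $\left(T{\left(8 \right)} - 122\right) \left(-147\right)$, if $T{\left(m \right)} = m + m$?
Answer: $15582$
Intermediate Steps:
$T{\left(m \right)} = 2 m$
$\left(T{\left(8 \right)} - 122\right) \left(-147\right) = \left(2 \cdot 8 - 122\right) \left(-147\right) = \left(16 - 122\right) \left(-147\right) = \left(-106\right) \left(-147\right) = 15582$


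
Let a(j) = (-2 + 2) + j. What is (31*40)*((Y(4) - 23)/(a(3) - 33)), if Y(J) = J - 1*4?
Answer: 2852/3 ≈ 950.67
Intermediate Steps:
Y(J) = -4 + J (Y(J) = J - 4 = -4 + J)
a(j) = j (a(j) = 0 + j = j)
(31*40)*((Y(4) - 23)/(a(3) - 33)) = (31*40)*(((-4 + 4) - 23)/(3 - 33)) = 1240*((0 - 23)/(-30)) = 1240*(-23*(-1/30)) = 1240*(23/30) = 2852/3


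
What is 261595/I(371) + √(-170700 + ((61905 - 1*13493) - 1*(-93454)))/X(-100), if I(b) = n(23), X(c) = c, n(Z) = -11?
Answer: -261595/11 - I*√28834/100 ≈ -23781.0 - 1.6981*I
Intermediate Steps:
I(b) = -11
261595/I(371) + √(-170700 + ((61905 - 1*13493) - 1*(-93454)))/X(-100) = 261595/(-11) + √(-170700 + ((61905 - 1*13493) - 1*(-93454)))/(-100) = 261595*(-1/11) + √(-170700 + ((61905 - 13493) + 93454))*(-1/100) = -261595/11 + √(-170700 + (48412 + 93454))*(-1/100) = -261595/11 + √(-170700 + 141866)*(-1/100) = -261595/11 + √(-28834)*(-1/100) = -261595/11 + (I*√28834)*(-1/100) = -261595/11 - I*√28834/100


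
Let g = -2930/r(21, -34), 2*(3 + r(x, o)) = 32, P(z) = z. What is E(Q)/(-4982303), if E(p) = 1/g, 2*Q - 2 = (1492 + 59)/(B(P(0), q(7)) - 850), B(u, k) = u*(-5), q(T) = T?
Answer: 13/14598147790 ≈ 8.9052e-10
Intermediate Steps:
r(x, o) = 13 (r(x, o) = -3 + (½)*32 = -3 + 16 = 13)
B(u, k) = -5*u
g = -2930/13 ≈ -225.38
Q = 149/1700 (Q = 1 + ((1492 + 59)/(-5*0 - 850))/2 = 1 + (1551/(0 - 850))/2 = 1 + (1551/(-850))/2 = 1 + (1551*(-1/850))/2 = 1 + (½)*(-1551/850) = 1 - 1551/1700 = 149/1700 ≈ 0.087647)
E(p) = -13/2930 (E(p) = 1/(-2930/13) = -13/2930)
E(Q)/(-4982303) = -13/2930/(-4982303) = -13/2930*(-1/4982303) = 13/14598147790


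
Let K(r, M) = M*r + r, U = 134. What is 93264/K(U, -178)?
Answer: -232/59 ≈ -3.9322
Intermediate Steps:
K(r, M) = r + M*r
93264/K(U, -178) = 93264/((134*(1 - 178))) = 93264/((134*(-177))) = 93264/(-23718) = 93264*(-1/23718) = -232/59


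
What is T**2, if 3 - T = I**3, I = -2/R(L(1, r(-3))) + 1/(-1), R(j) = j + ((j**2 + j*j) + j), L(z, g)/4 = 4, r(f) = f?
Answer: 6515292366804321/404961208827904 ≈ 16.089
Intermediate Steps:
L(z, g) = 16 (L(z, g) = 4*4 = 16)
R(j) = 2*j + 2*j**2 (R(j) = j + ((j**2 + j**2) + j) = j + (2*j**2 + j) = j + (j + 2*j**2) = 2*j + 2*j**2)
I = -273/272 (I = -2*1/(32*(1 + 16)) + 1/(-1) = -2/(2*16*17) + 1*(-1) = -2/544 - 1 = -2*1/544 - 1 = -1/272 - 1 = -273/272 ≈ -1.0037)
T = 80717361/20123648 (T = 3 - (-273/272)**3 = 3 - 1*(-20346417/20123648) = 3 + 20346417/20123648 = 80717361/20123648 ≈ 4.0111)
T**2 = (80717361/20123648)**2 = 6515292366804321/404961208827904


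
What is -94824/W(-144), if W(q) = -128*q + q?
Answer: -1317/254 ≈ -5.1850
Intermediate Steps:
W(q) = -127*q
-94824/W(-144) = -94824/((-127*(-144))) = -94824/18288 = -94824*1/18288 = -1317/254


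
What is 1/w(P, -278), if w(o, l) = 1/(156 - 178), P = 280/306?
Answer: -22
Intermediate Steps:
P = 140/153 (P = 280*(1/306) = 140/153 ≈ 0.91503)
w(o, l) = -1/22 (w(o, l) = 1/(-22) = -1/22)
1/w(P, -278) = 1/(-1/22) = -22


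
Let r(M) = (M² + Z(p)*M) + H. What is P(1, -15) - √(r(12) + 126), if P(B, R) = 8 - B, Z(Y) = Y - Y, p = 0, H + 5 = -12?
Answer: 7 - √253 ≈ -8.9060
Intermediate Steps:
H = -17 (H = -5 - 12 = -17)
Z(Y) = 0
r(M) = -17 + M² (r(M) = (M² + 0*M) - 17 = (M² + 0) - 17 = M² - 17 = -17 + M²)
P(1, -15) - √(r(12) + 126) = (8 - 1*1) - √((-17 + 12²) + 126) = (8 - 1) - √((-17 + 144) + 126) = 7 - √(127 + 126) = 7 - √253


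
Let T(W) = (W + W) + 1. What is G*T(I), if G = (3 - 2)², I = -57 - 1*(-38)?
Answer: -37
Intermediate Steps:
I = -19 (I = -57 + 38 = -19)
T(W) = 1 + 2*W (T(W) = 2*W + 1 = 1 + 2*W)
G = 1 (G = 1² = 1)
G*T(I) = 1*(1 + 2*(-19)) = 1*(1 - 38) = 1*(-37) = -37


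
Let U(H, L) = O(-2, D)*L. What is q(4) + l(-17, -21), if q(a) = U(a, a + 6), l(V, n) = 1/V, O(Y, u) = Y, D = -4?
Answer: -341/17 ≈ -20.059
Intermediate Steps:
U(H, L) = -2*L
q(a) = -12 - 2*a (q(a) = -2*(a + 6) = -2*(6 + a) = -12 - 2*a)
q(4) + l(-17, -21) = (-12 - 2*4) + 1/(-17) = (-12 - 8) - 1/17 = -20 - 1/17 = -341/17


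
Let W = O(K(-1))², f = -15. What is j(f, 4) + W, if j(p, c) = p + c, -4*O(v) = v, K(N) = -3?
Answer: -167/16 ≈ -10.438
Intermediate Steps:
O(v) = -v/4
j(p, c) = c + p
W = 9/16 (W = (-¼*(-3))² = (¾)² = 9/16 ≈ 0.56250)
j(f, 4) + W = (4 - 15) + 9/16 = -11 + 9/16 = -167/16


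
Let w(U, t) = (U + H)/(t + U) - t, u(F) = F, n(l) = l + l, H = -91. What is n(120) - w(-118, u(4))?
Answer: 1453/6 ≈ 242.17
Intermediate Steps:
n(l) = 2*l
w(U, t) = -t + (-91 + U)/(U + t) (w(U, t) = (U - 91)/(t + U) - t = (-91 + U)/(U + t) - t = -t + (-91 + U)/(U + t))
n(120) - w(-118, u(4)) = 2*120 - (-91 - 118 - 1*4² - 1*(-118)*4)/(-118 + 4) = 240 - (-91 - 118 - 1*16 + 472)/(-114) = 240 - (-1)*(-91 - 118 - 16 + 472)/114 = 240 - (-1)*247/114 = 240 - 1*(-13/6) = 240 + 13/6 = 1453/6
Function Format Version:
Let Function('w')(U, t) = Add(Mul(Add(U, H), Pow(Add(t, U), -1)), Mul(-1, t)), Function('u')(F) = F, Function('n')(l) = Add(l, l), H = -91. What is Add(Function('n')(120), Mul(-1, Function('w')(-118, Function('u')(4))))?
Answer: Rational(1453, 6) ≈ 242.17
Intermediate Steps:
Function('n')(l) = Mul(2, l)
Function('w')(U, t) = Add(Mul(-1, t), Mul(Pow(Add(U, t), -1), Add(-91, U))) (Function('w')(U, t) = Add(Mul(Add(U, -91), Pow(Add(t, U), -1)), Mul(-1, t)) = Add(Mul(Add(-91, U), Pow(Add(U, t), -1)), Mul(-1, t)) = Add(Mul(Pow(Add(U, t), -1), Add(-91, U)), Mul(-1, t)) = Add(Mul(-1, t), Mul(Pow(Add(U, t), -1), Add(-91, U))))
Add(Function('n')(120), Mul(-1, Function('w')(-118, Function('u')(4)))) = Add(Mul(2, 120), Mul(-1, Mul(Pow(Add(-118, 4), -1), Add(-91, -118, Mul(-1, Pow(4, 2)), Mul(-1, -118, 4))))) = Add(240, Mul(-1, Mul(Pow(-114, -1), Add(-91, -118, Mul(-1, 16), 472)))) = Add(240, Mul(-1, Mul(Rational(-1, 114), Add(-91, -118, -16, 472)))) = Add(240, Mul(-1, Mul(Rational(-1, 114), 247))) = Add(240, Mul(-1, Rational(-13, 6))) = Add(240, Rational(13, 6)) = Rational(1453, 6)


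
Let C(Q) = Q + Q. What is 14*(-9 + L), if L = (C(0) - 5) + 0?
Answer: -196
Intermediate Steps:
C(Q) = 2*Q
L = -5 (L = (2*0 - 5) + 0 = (0 - 5) + 0 = -5 + 0 = -5)
14*(-9 + L) = 14*(-9 - 5) = 14*(-14) = -196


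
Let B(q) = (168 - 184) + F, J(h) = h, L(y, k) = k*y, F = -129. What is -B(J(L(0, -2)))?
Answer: 145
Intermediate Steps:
B(q) = -145 (B(q) = (168 - 184) - 129 = -16 - 129 = -145)
-B(J(L(0, -2))) = -1*(-145) = 145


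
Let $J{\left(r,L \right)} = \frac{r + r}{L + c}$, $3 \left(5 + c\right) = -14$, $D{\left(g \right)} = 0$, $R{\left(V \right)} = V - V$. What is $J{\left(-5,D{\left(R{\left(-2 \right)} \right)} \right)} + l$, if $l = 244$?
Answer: $\frac{7106}{29} \approx 245.03$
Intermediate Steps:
$R{\left(V \right)} = 0$
$c = - \frac{29}{3}$ ($c = -5 + \frac{1}{3} \left(-14\right) = -5 - \frac{14}{3} = - \frac{29}{3} \approx -9.6667$)
$J{\left(r,L \right)} = \frac{2 r}{- \frac{29}{3} + L}$ ($J{\left(r,L \right)} = \frac{r + r}{L - \frac{29}{3}} = \frac{2 r}{- \frac{29}{3} + L}$)
$J{\left(-5,D{\left(R{\left(-2 \right)} \right)} \right)} + l = 6 \left(-5\right) \frac{1}{-29 + 3 \cdot 0} + 244 = 6 \left(-5\right) \frac{1}{-29 + 0} + 244 = 6 \left(-5\right) \frac{1}{-29} + 244 = 6 \left(-5\right) \left(- \frac{1}{29}\right) + 244 = \frac{30}{29} + 244 = \frac{7106}{29}$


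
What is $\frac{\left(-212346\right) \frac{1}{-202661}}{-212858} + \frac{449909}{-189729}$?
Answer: $- \frac{9704110770458338}{4092266237058801} \approx -2.3713$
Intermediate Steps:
$\frac{\left(-212346\right) \frac{1}{-202661}}{-212858} + \frac{449909}{-189729} = \left(-212346\right) \left(- \frac{1}{202661}\right) \left(- \frac{1}{212858}\right) + 449909 \left(- \frac{1}{189729}\right) = \frac{212346}{202661} \left(- \frac{1}{212858}\right) - \frac{449909}{189729} = - \frac{106173}{21569007569} - \frac{449909}{189729} = - \frac{9704110770458338}{4092266237058801}$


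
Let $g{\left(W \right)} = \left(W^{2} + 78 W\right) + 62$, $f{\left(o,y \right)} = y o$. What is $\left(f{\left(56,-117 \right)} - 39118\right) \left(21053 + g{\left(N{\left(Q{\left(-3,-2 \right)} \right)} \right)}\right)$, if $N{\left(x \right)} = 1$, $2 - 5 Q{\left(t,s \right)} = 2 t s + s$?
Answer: $-967929980$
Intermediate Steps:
$f{\left(o,y \right)} = o y$
$Q{\left(t,s \right)} = \frac{2}{5} - \frac{s}{5} - \frac{2 s t}{5}$ ($Q{\left(t,s \right)} = \frac{2}{5} - \frac{2 t s + s}{5} = \frac{2}{5} - \frac{2 s t + s}{5} = \frac{2}{5} - \frac{s + 2 s t}{5} = \frac{2}{5} - \left(\frac{s}{5} + \frac{2 s t}{5}\right) = \frac{2}{5} - \frac{s}{5} - \frac{2 s t}{5}$)
$g{\left(W \right)} = 62 + W^{2} + 78 W$
$\left(f{\left(56,-117 \right)} - 39118\right) \left(21053 + g{\left(N{\left(Q{\left(-3,-2 \right)} \right)} \right)}\right) = \left(56 \left(-117\right) - 39118\right) \left(21053 + \left(62 + 1^{2} + 78 \cdot 1\right)\right) = \left(-6552 - 39118\right) \left(21053 + \left(62 + 1 + 78\right)\right) = - 45670 \left(21053 + 141\right) = \left(-45670\right) 21194 = -967929980$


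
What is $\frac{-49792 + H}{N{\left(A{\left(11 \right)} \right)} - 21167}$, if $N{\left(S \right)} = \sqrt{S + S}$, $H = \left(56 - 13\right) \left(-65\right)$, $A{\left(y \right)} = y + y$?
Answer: $\frac{1113109029}{448041845} + \frac{105174 \sqrt{11}}{448041845} \approx 2.4852$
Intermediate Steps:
$A{\left(y \right)} = 2 y$
$H = -2795$ ($H = 43 \left(-65\right) = -2795$)
$N{\left(S \right)} = \sqrt{2} \sqrt{S}$ ($N{\left(S \right)} = \sqrt{2 S} = \sqrt{2} \sqrt{S}$)
$\frac{-49792 + H}{N{\left(A{\left(11 \right)} \right)} - 21167} = \frac{-49792 - 2795}{\sqrt{2} \sqrt{2 \cdot 11} - 21167} = - \frac{52587}{\sqrt{2} \sqrt{22} - 21167} = - \frac{52587}{2 \sqrt{11} - 21167} = - \frac{52587}{-21167 + 2 \sqrt{11}}$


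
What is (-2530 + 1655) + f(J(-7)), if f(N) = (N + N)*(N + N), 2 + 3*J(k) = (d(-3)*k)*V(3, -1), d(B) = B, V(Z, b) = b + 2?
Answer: -6431/9 ≈ -714.56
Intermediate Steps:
V(Z, b) = 2 + b
J(k) = -2/3 - k (J(k) = -2/3 + ((-3*k)*(2 - 1))/3 = -2/3 + (-3*k*1)/3 = -2/3 + (-3*k)/3 = -2/3 - k)
f(N) = 4*N**2 (f(N) = (2*N)*(2*N) = 4*N**2)
(-2530 + 1655) + f(J(-7)) = (-2530 + 1655) + 4*(-2/3 - 1*(-7))**2 = -875 + 4*(-2/3 + 7)**2 = -875 + 4*(19/3)**2 = -875 + 4*(361/9) = -875 + 1444/9 = -6431/9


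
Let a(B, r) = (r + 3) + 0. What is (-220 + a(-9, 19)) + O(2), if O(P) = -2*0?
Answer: -198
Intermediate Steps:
a(B, r) = 3 + r (a(B, r) = (3 + r) + 0 = 3 + r)
O(P) = 0
(-220 + a(-9, 19)) + O(2) = (-220 + (3 + 19)) + 0 = (-220 + 22) + 0 = -198 + 0 = -198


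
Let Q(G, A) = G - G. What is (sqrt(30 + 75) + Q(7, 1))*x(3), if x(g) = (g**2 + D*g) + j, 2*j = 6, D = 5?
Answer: 27*sqrt(105) ≈ 276.67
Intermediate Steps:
Q(G, A) = 0
j = 3 (j = (1/2)*6 = 3)
x(g) = 3 + g**2 + 5*g (x(g) = (g**2 + 5*g) + 3 = 3 + g**2 + 5*g)
(sqrt(30 + 75) + Q(7, 1))*x(3) = (sqrt(30 + 75) + 0)*(3 + 3**2 + 5*3) = (sqrt(105) + 0)*(3 + 9 + 15) = sqrt(105)*27 = 27*sqrt(105)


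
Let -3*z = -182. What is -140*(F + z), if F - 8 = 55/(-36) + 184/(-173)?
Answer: -14403095/1557 ≈ -9250.5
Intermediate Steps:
z = 182/3 (z = -⅓*(-182) = 182/3 ≈ 60.667)
F = 33685/6228 (F = 8 + (55/(-36) + 184/(-173)) = 8 + (55*(-1/36) + 184*(-1/173)) = 8 + (-55/36 - 184/173) = 8 - 16139/6228 = 33685/6228 ≈ 5.4086)
-140*(F + z) = -140*(33685/6228 + 182/3) = -140*411517/6228 = -14403095/1557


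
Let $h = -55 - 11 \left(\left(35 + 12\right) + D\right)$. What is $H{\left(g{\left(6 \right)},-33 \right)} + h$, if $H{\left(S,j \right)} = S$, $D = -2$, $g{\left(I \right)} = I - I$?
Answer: $-550$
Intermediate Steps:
$g{\left(I \right)} = 0$
$h = -550$ ($h = -55 - 11 \left(\left(35 + 12\right) - 2\right) = -55 - 11 \left(47 - 2\right) = -55 - 495 = -550$)
$H{\left(g{\left(6 \right)},-33 \right)} + h = 0 - 550 = -550$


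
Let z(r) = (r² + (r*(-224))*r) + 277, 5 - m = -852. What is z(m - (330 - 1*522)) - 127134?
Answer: -245516280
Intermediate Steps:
m = 857 (m = 5 - 1*(-852) = 5 + 852 = 857)
z(r) = 277 - 223*r² (z(r) = (r² + (-224*r)*r) + 277 = (r² - 224*r²) + 277 = -223*r² + 277 = 277 - 223*r²)
z(m - (330 - 1*522)) - 127134 = (277 - 223*(857 - (330 - 1*522))²) - 127134 = (277 - 223*(857 - (330 - 522))²) - 127134 = (277 - 223*(857 - 1*(-192))²) - 127134 = (277 - 223*(857 + 192)²) - 127134 = (277 - 223*1049²) - 127134 = (277 - 223*1100401) - 127134 = (277 - 245389423) - 127134 = -245389146 - 127134 = -245516280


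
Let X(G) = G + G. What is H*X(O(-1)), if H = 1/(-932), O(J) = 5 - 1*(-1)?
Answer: -3/233 ≈ -0.012876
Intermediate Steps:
O(J) = 6 (O(J) = 5 + 1 = 6)
X(G) = 2*G
H = -1/932 ≈ -0.0010730
H*X(O(-1)) = -6/466 = -1/932*12 = -3/233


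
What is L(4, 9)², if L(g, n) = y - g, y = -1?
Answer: 25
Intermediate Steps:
L(g, n) = -1 - g
L(4, 9)² = (-1 - 1*4)² = (-1 - 4)² = (-5)² = 25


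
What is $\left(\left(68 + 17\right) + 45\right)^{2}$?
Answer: $16900$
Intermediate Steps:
$\left(\left(68 + 17\right) + 45\right)^{2} = \left(85 + 45\right)^{2} = 130^{2} = 16900$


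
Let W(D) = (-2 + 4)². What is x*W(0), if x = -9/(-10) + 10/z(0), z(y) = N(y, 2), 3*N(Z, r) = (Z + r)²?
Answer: 168/5 ≈ 33.600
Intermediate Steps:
N(Z, r) = (Z + r)²/3
z(y) = (2 + y)²/3 (z(y) = (y + 2)²/3 = (2 + y)²/3)
W(D) = 4 (W(D) = 2² = 4)
x = 42/5 (x = -9/(-10) + 10/(((2 + 0)²/3)) = -9*(-⅒) + 10/(((⅓)*2²)) = 9/10 + 10/(((⅓)*4)) = 9/10 + 10/(4/3) = 9/10 + 10*(¾) = 9/10 + 15/2 = 42/5 ≈ 8.4000)
x*W(0) = (42/5)*4 = 168/5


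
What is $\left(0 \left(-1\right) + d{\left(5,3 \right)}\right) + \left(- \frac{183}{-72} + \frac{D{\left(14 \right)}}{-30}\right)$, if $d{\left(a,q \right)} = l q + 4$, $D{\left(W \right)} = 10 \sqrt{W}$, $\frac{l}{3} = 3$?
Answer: $\frac{805}{24} - \frac{\sqrt{14}}{3} \approx 32.294$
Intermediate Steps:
$l = 9$ ($l = 3 \cdot 3 = 9$)
$d{\left(a,q \right)} = 4 + 9 q$ ($d{\left(a,q \right)} = 9 q + 4 = 4 + 9 q$)
$\left(0 \left(-1\right) + d{\left(5,3 \right)}\right) + \left(- \frac{183}{-72} + \frac{D{\left(14 \right)}}{-30}\right) = \left(0 \left(-1\right) + \left(4 + 9 \cdot 3\right)\right) + \left(- \frac{183}{-72} + \frac{10 \sqrt{14}}{-30}\right) = \left(0 + \left(4 + 27\right)\right) + \left(\left(-183\right) \left(- \frac{1}{72}\right) + 10 \sqrt{14} \left(- \frac{1}{30}\right)\right) = \left(0 + 31\right) + \left(\frac{61}{24} - \frac{\sqrt{14}}{3}\right) = 31 + \left(\frac{61}{24} - \frac{\sqrt{14}}{3}\right) = \frac{805}{24} - \frac{\sqrt{14}}{3}$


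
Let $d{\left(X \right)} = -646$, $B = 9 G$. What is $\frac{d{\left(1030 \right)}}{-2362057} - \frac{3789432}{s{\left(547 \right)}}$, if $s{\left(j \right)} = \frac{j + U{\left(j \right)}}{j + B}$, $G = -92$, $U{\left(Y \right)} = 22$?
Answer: $\frac{2515190081603918}{1344010433} \approx 1.8714 \cdot 10^{6}$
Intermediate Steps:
$B = -828$ ($B = 9 \left(-92\right) = -828$)
$s{\left(j \right)} = \frac{22 + j}{-828 + j}$ ($s{\left(j \right)} = \frac{j + 22}{j - 828} = \frac{22 + j}{-828 + j}$)
$\frac{d{\left(1030 \right)}}{-2362057} - \frac{3789432}{s{\left(547 \right)}} = - \frac{646}{-2362057} - \frac{3789432}{\frac{1}{-828 + 547} \left(22 + 547\right)} = \left(-646\right) \left(- \frac{1}{2362057}\right) - \frac{3789432}{\frac{1}{-281} \cdot 569} = \frac{646}{2362057} - \frac{3789432}{\left(- \frac{1}{281}\right) 569} = \frac{646}{2362057} - \frac{3789432}{- \frac{569}{281}} = \frac{646}{2362057} - - \frac{1064830392}{569} = \frac{646}{2362057} + \frac{1064830392}{569} = \frac{2515190081603918}{1344010433}$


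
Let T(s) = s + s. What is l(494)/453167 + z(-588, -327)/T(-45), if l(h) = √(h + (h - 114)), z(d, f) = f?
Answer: 109/30 + √874/453167 ≈ 3.6334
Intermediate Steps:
T(s) = 2*s
l(h) = √(-114 + 2*h) (l(h) = √(h + (-114 + h)) = √(-114 + 2*h))
l(494)/453167 + z(-588, -327)/T(-45) = √(-114 + 2*494)/453167 - 327/(2*(-45)) = √(-114 + 988)*(1/453167) - 327/(-90) = √874*(1/453167) - 327*(-1/90) = √874/453167 + 109/30 = 109/30 + √874/453167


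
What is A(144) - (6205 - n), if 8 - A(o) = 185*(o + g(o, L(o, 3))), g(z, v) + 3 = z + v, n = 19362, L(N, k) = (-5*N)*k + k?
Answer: 359485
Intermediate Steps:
L(N, k) = k - 5*N*k (L(N, k) = -5*N*k + k = k - 5*N*k)
g(z, v) = -3 + v + z (g(z, v) = -3 + (z + v) = -3 + (v + z) = -3 + v + z)
A(o) = 8 + 2405*o (A(o) = 8 - 185*(o + (-3 + 3*(1 - 5*o) + o)) = 8 - 185*(o + (-3 + (3 - 15*o) + o)) = 8 - 185*(o - 14*o) = 8 - 185*(-13*o) = 8 - (-2405)*o = 8 + 2405*o)
A(144) - (6205 - n) = (8 + 2405*144) - (6205 - 1*19362) = (8 + 346320) - (6205 - 19362) = 346328 - 1*(-13157) = 346328 + 13157 = 359485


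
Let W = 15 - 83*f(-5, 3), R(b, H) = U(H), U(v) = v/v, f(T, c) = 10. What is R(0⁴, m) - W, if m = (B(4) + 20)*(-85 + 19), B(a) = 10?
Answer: 816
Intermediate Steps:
U(v) = 1
m = -1980 (m = (10 + 20)*(-85 + 19) = 30*(-66) = -1980)
R(b, H) = 1
W = -815 (W = 15 - 83*10 = 15 - 830 = -815)
R(0⁴, m) - W = 1 - 1*(-815) = 1 + 815 = 816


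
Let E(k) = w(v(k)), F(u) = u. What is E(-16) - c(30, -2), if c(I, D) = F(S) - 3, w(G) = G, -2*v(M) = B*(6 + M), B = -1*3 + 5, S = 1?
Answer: 12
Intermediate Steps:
B = 2 (B = -3 + 5 = 2)
v(M) = -6 - M (v(M) = -(6 + M) = -(12 + 2*M)/2 = -6 - M)
c(I, D) = -2 (c(I, D) = 1 - 3 = -2)
E(k) = -6 - k
E(-16) - c(30, -2) = (-6 - 1*(-16)) - 1*(-2) = (-6 + 16) + 2 = 10 + 2 = 12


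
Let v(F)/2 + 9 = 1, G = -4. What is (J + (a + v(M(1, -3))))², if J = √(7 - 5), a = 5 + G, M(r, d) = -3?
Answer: (-15 + √2)² ≈ 184.57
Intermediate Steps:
v(F) = -16 (v(F) = -18 + 2*1 = -18 + 2 = -16)
a = 1 (a = 5 - 4 = 1)
J = √2 ≈ 1.4142
(J + (a + v(M(1, -3))))² = (√2 + (1 - 16))² = (√2 - 15)² = (-15 + √2)²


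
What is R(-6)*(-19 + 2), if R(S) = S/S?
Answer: -17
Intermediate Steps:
R(S) = 1
R(-6)*(-19 + 2) = 1*(-19 + 2) = 1*(-17) = -17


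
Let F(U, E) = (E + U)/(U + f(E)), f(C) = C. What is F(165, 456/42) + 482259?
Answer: 482260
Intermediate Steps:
F(U, E) = 1 (F(U, E) = (E + U)/(U + E) = (E + U)/(E + U) = 1)
F(165, 456/42) + 482259 = 1 + 482259 = 482260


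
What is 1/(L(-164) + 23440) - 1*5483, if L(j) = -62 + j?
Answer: -127282361/23214 ≈ -5483.0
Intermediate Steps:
1/(L(-164) + 23440) - 1*5483 = 1/((-62 - 164) + 23440) - 1*5483 = 1/(-226 + 23440) - 5483 = 1/23214 - 5483 = -127282361/23214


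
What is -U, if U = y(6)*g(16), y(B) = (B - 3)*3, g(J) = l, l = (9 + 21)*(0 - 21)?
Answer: 5670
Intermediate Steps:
l = -630 (l = 30*(-21) = -630)
g(J) = -630
y(B) = -9 + 3*B (y(B) = (-3 + B)*3 = -9 + 3*B)
U = -5670 (U = (-9 + 3*6)*(-630) = (-9 + 18)*(-630) = 9*(-630) = -5670)
-U = -1*(-5670) = 5670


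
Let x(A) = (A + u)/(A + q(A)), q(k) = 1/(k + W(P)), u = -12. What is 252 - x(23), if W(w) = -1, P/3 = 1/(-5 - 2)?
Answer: 127522/507 ≈ 251.52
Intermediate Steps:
P = -3/7 (P = 3/(-5 - 2) = 3/(-7) = 3*(-⅐) = -3/7 ≈ -0.42857)
q(k) = 1/(-1 + k) (q(k) = 1/(k - 1) = 1/(-1 + k))
x(A) = (-12 + A)/(A + 1/(-1 + A)) (x(A) = (A - 12)/(A + 1/(-1 + A)) = (-12 + A)/(A + 1/(-1 + A)))
252 - x(23) = 252 - (-1 + 23)*(-12 + 23)/(1 + 23*(-1 + 23)) = 252 - 22*11/(1 + 23*22) = 252 - 22*11/(1 + 506) = 252 - 22*11/507 = 252 - 1*242/507 = 252 - 242/507 = 127522/507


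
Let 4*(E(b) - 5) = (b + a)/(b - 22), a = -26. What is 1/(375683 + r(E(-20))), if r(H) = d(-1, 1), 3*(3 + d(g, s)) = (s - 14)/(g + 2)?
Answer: 3/1127027 ≈ 2.6619e-6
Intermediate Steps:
E(b) = 5 + (-26 + b)/(4*(-22 + b)) (E(b) = 5 + ((b - 26)/(b - 22))/4 = 5 + ((-26 + b)/(-22 + b))/4 = 5 + (-26 + b)/(4*(-22 + b)))
d(g, s) = -3 + (-14 + s)/(3*(2 + g)) (d(g, s) = -3 + ((s - 14)/(g + 2))/3 = -3 + ((-14 + s)/(2 + g))/3 = -3 + (-14 + s)/(3*(2 + g)))
r(H) = -22/3 (r(H) = (-32 + 1 - 9*(-1))/(3*(2 - 1)) = (⅓)*(-32 + 1 + 9)/1 = (⅓)*1*(-22) = -22/3)
1/(375683 + r(E(-20))) = 1/(375683 - 22/3) = 1/(1127027/3) = 3/1127027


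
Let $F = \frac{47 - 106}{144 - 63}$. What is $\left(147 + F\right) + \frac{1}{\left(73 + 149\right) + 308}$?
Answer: $\frac{6279521}{42930} \approx 146.27$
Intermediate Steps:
$F = - \frac{59}{81} \approx -0.7284$
$\left(147 + F\right) + \frac{1}{\left(73 + 149\right) + 308} = \left(147 - \frac{59}{81}\right) + \frac{1}{\left(73 + 149\right) + 308} = \frac{11848}{81} + \frac{1}{222 + 308} = \frac{11848}{81} + \frac{1}{530} = \frac{6279521}{42930}$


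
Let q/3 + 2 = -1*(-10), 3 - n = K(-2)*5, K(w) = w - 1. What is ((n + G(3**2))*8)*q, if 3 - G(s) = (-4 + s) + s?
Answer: 1344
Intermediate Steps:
K(w) = -1 + w
n = 18 (n = 3 - (-1 - 2)*5 = 3 - (-3)*5 = 3 - 1*(-15) = 3 + 15 = 18)
q = 24 (q = -6 + 3*(-1*(-10)) = -6 + 3*10 = -6 + 30 = 24)
G(s) = 7 - 2*s (G(s) = 3 - ((-4 + s) + s) = 3 - (-4 + 2*s) = 3 + (4 - 2*s) = 7 - 2*s)
((n + G(3**2))*8)*q = ((18 + (7 - 2*3**2))*8)*24 = ((18 + (7 - 2*9))*8)*24 = ((18 + (7 - 18))*8)*24 = ((18 - 11)*8)*24 = (7*8)*24 = 56*24 = 1344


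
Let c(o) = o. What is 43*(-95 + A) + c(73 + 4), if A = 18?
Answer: -3234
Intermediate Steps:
43*(-95 + A) + c(73 + 4) = 43*(-95 + 18) + (73 + 4) = 43*(-77) + 77 = -3311 + 77 = -3234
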